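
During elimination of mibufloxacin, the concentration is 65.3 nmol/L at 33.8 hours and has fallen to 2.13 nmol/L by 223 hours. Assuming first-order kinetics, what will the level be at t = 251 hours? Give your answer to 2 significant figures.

1.3 nmol/L

Over Δt = 223 − 33.8 = 189.2 hours, the level fell by a factor of 65.3/2.13 ≈ 30.657.
n = log₂(30.657) ≈ 4.9382 half-lives, so t½ = 189.2/4.9382 ≈ 38.314 hours.
From t = 223 to t = 251: 2.13 × (1/2)^((251−223)/38.314) ≈ 1.2835 nmol/L.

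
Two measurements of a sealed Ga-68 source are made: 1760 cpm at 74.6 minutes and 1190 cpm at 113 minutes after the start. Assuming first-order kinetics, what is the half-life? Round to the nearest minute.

Over Δt = 113 − 74.6 = 38.4 minutes, the level fell by a factor of 1760/1190 ≈ 1.479.
n = log₂(1.479) ≈ 0.56461 half-lives, so t½ = 38.4/0.56461 ≈ 68.011 minutes.

68 minutes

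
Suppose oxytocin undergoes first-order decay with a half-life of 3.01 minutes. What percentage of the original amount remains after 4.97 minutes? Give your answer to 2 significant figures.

32%

n = 4.97/3.01 ≈ 1.6512 half-lives.
Fraction remaining = (1/2)^1.6512 ≈ 0.31838, i.e. 31.838%.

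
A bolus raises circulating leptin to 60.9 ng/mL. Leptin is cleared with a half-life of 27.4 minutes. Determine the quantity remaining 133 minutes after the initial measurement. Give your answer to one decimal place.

Number of half-lives: n = 133/27.4 ≈ 4.854.
Remaining = 60.9 × (1/2)^4.854 = 60.9 × 0.034578 ≈ 2.1058 ng/mL.

2.1 ng/mL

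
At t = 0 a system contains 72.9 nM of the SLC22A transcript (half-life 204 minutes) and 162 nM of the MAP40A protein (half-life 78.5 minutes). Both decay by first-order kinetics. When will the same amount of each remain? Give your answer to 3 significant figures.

Set 72.9·(1/2)^(t/204) = 162·(1/2)^(t/78.5).
Taking log₂: log₂(72.9/162) = t·(1/204 − 1/78.5).
log₂(0.45) = -1.152; 1/204 − 1/78.5 = -0.0078369.
t = -1.152 / -0.0078369 ≈ 147 minutes.

147 minutes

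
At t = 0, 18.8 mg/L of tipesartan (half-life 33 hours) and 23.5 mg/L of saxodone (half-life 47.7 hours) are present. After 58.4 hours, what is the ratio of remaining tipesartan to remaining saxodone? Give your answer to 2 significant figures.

0.55

tipesartan: 18.8 × (1/2)^(58.4/33) = 18.8 × (1/2)^1.7697 ≈ 5.5135 mg/L.
saxodone: 23.5 × (1/2)^(58.4/47.7) = 23.5 × (1/2)^1.2243 ≈ 10.058 mg/L.
Ratio ≈ 5.5135 / 10.058 ≈ 0.54817.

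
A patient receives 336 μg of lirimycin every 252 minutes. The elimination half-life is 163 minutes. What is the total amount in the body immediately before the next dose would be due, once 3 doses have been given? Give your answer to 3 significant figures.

The 3 doses were given 756, 504, 252 minutes ago.
Total = 336·(1/2)^(756/163) + 336·(1/2)^(504/163) + 336·(1/2)^(252/163)
      = 13.494 + 39.405 + 115.06 ≈ 167.96 μg.

168 μg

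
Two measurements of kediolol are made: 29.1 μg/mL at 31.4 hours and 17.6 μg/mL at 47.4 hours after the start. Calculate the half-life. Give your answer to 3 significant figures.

Over Δt = 47.4 − 31.4 = 16 hours, the level fell by a factor of 29.1/17.6 ≈ 1.6534.
n = log₂(1.6534) ≈ 0.72544 half-lives, so t½ = 16/0.72544 ≈ 22.055 hours.

22.1 hours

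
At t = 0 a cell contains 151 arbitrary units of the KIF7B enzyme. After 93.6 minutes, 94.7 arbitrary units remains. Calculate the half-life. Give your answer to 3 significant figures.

139 minutes

A/A₀ = 94.7/151 ≈ 0.62715.
n = log₂(1.5945) ≈ 0.67311 half-lives elapsed in 93.6 minutes.
t½ = 93.6/0.67311 ≈ 139.06 minutes.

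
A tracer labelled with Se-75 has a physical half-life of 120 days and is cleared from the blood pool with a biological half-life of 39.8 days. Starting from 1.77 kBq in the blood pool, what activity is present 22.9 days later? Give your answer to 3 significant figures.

1.04 kBq

1/t_eff = 1/t_phys + 1/t_biol = 1/120 + 1/39.8 = 0.033459 per day.
t_eff = 120 × 39.8 / (120 + 39.8) ≈ 29.887 days.
Remaining = 1.77 × (1/2)^(22.9/29.887) = 1.77 × (1/2)^0.76621 ≈ 1.0407 kBq.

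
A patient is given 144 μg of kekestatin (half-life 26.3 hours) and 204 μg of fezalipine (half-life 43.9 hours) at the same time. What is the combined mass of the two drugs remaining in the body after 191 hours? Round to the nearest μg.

kekestatin: 144 × (1/2)^(191/26.3) = 144 × (1/2)^7.2624 ≈ 0.93794 μg.
fezalipine: 204 × (1/2)^(191/43.9) = 204 × (1/2)^4.3508 ≈ 9.9979 μg.
Total = 0.93794 + 9.9979 ≈ 10.936 μg.

11 μg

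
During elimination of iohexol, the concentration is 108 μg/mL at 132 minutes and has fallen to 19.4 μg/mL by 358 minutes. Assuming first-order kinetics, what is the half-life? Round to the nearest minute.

Over Δt = 358 − 132 = 226 minutes, the level fell by a factor of 108/19.4 ≈ 5.567.
n = log₂(5.567) ≈ 2.4769 half-lives, so t½ = 226/2.4769 ≈ 91.243 minutes.

91 minutes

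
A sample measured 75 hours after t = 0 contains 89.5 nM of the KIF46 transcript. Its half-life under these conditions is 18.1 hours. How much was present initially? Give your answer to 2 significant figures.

1600 nM

Number of half-lives elapsed: n = 75/18.1 ≈ 4.1436.
A₀ = A × 2^n = 89.5 × 2^4.1436 = 89.5 × 17.675 ≈ 1581.9 nM.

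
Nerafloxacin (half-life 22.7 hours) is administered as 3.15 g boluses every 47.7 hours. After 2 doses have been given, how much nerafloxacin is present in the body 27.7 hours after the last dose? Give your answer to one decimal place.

The 2 doses were given 75.4, 27.7 hours ago.
Total = 3.15·(1/2)^(75.4/22.7) + 3.15·(1/2)^(27.7/22.7)
      = 0.31507 + 1.352 ≈ 1.6671 g.

1.7 g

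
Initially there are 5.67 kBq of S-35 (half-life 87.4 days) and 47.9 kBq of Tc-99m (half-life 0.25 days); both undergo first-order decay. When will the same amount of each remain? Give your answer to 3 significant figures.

0.772 days

Set 5.67·(1/2)^(t/87.4) = 47.9·(1/2)^(t/0.25).
Taking log₂: log₂(5.67/47.9) = t·(1/87.4 − 1/0.25).
log₂(0.11837) = -3.0786; 1/87.4 − 1/0.25 = -3.9886.
t = -3.0786 / -3.9886 ≈ 0.77186 days.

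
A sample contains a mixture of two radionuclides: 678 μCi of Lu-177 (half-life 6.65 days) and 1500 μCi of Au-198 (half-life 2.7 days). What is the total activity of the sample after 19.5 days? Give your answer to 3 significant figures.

98.9 μCi

Lu-177: 678 × (1/2)^(19.5/6.65) = 678 × (1/2)^2.9323 ≈ 88.82 μCi.
Au-198: 1500 × (1/2)^(19.5/2.7) = 1500 × (1/2)^7.2222 ≈ 10.046 μCi.
Total = 88.82 + 10.046 ≈ 98.866 μCi.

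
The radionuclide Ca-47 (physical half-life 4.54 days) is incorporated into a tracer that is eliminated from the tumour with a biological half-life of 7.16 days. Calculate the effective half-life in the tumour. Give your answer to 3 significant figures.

1/t_eff = 1/t_phys + 1/t_biol = 1/4.54 + 1/7.16 = 0.35993 per day.
t_eff = 4.54 × 7.16 / (4.54 + 7.16) ≈ 2.7783 days.

2.78 days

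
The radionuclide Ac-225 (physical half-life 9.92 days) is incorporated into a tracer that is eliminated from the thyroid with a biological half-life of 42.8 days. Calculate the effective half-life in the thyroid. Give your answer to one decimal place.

8.1 days

1/t_eff = 1/t_phys + 1/t_biol = 1/9.92 + 1/42.8 = 0.12417 per day.
t_eff = 9.92 × 42.8 / (9.92 + 42.8) ≈ 8.0534 days.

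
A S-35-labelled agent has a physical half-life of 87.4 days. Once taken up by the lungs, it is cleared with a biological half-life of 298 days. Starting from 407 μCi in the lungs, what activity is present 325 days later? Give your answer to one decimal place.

1/t_eff = 1/t_phys + 1/t_biol = 1/87.4 + 1/298 = 0.014797 per day.
t_eff = 87.4 × 298 / (87.4 + 298) ≈ 67.58 days.
Remaining = 407 × (1/2)^(325/67.58) = 407 × (1/2)^4.8091 ≈ 14.518 μCi.

14.5 μCi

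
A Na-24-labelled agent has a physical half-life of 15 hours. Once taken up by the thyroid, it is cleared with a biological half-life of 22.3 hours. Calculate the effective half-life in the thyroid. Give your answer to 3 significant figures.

8.97 hours

1/t_eff = 1/t_phys + 1/t_biol = 1/15 + 1/22.3 = 0.11151 per hour.
t_eff = 15 × 22.3 / (15 + 22.3) ≈ 8.9678 hours.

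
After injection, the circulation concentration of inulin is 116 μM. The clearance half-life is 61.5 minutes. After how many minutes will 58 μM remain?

58/116 = 1/2, so 1 half-life has elapsed.
t = 1 × 61.5 = 61.5 minutes.

61.5 minutes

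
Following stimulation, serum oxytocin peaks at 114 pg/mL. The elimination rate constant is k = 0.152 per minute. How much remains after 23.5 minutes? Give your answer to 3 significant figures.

t½ = ln 2 / k = 0.69315 / 0.152 ≈ 4.5602 minutes.
Number of half-lives: n = 23.5/4.5602 ≈ 5.1533.
Remaining = 114 × (1/2)^5.1533 = 114 × 0.0281 ≈ 3.2034 pg/mL.

3.20 pg/mL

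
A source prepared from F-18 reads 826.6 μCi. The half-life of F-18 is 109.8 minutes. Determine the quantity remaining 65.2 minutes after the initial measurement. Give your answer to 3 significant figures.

Number of half-lives: n = 65.2/109.8 ≈ 0.59381.
Remaining = 826.6 × (1/2)^0.59381 = 826.6 × 0.66259 ≈ 547.7 μCi.

548 μCi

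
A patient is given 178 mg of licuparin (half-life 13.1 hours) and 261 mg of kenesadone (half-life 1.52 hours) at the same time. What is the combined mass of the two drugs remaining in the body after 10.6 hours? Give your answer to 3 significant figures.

licuparin: 178 × (1/2)^(10.6/13.1) = 178 × (1/2)^0.80916 ≈ 101.59 mg.
kenesadone: 261 × (1/2)^(10.6/1.52) = 261 × (1/2)^6.9737 ≈ 2.0766 mg.
Total = 101.59 + 2.0766 ≈ 103.66 mg.

104 mg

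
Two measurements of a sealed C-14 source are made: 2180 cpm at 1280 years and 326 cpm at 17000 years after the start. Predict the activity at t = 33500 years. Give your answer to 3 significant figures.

Over Δt = 17000 − 1280 = 15720 years, the level fell by a factor of 2180/326 ≈ 6.6871.
n = log₂(6.6871) ≈ 2.7414 half-lives, so t½ = 15720/2.7414 ≈ 5734.3 years.
From t = 17000 to t = 33500: 326 × (1/2)^((33500−17000)/5734.3) ≈ 44.364 cpm.

44.4 cpm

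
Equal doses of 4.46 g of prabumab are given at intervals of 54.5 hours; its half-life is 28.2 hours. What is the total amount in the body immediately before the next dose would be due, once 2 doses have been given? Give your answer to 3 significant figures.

1.47 g

The 2 doses were given 109, 54.5 hours ago.
Total = 4.46·(1/2)^(109/28.2) + 4.46·(1/2)^(54.5/28.2)
      = 0.30604 + 1.1683 ≈ 1.4743 g.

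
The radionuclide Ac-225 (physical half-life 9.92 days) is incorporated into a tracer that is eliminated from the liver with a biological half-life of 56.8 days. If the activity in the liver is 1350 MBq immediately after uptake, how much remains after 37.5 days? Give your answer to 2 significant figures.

62 MBq

1/t_eff = 1/t_phys + 1/t_biol = 1/9.92 + 1/56.8 = 0.11841 per day.
t_eff = 9.92 × 56.8 / (9.92 + 56.8) ≈ 8.4451 days.
Remaining = 1350 × (1/2)^(37.5/8.4451) = 1350 × (1/2)^4.4405 ≈ 62.176 MBq.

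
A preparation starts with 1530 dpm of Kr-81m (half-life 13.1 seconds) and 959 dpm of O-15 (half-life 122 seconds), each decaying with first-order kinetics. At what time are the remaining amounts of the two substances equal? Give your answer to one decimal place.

9.9 seconds

Set 1530·(1/2)^(t/13.1) = 959·(1/2)^(t/122).
Taking log₂: log₂(1530/959) = t·(1/13.1 − 1/122).
log₂(1.5954) = 0.67393; 1/13.1 − 1/122 = 0.068139.
t = 0.67393 / 0.068139 ≈ 9.8905 seconds.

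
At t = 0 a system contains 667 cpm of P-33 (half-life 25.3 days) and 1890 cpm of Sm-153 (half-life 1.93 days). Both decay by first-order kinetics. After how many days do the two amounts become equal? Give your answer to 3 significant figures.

3.14 days

Set 667·(1/2)^(t/25.3) = 1890·(1/2)^(t/1.93).
Taking log₂: log₂(667/1890) = t·(1/25.3 − 1/1.93).
log₂(0.35291) = -1.5026; 1/25.3 − 1/1.93 = -0.47861.
t = -1.5026 / -0.47861 ≈ 3.1396 days.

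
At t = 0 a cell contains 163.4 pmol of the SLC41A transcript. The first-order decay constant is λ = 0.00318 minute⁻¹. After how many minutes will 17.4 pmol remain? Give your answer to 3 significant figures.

t½ = ln 2 / λ = 0.69315 / 0.00318 ≈ 217.97 minutes.
Fraction remaining = 17.4/163.4 ≈ 0.10649.
n = log₂(163.4/17.4) = ln(9.3908)/ln 2 ≈ 3.2312 half-lives.
t = n × t½ = 3.2312 × 217.97 ≈ 704.32 minutes.

704 minutes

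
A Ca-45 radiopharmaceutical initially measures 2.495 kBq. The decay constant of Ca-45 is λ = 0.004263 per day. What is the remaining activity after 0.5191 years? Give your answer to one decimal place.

1.1 kBq

t½ = ln 2 / λ = 0.69315 / 0.004263 ≈ 162.6 days.
Convert the elapsed time: 0.5191 years = 189.471 days.
Number of half-lives: n = 189.471/162.6 ≈ 1.1653.
Remaining = 2.495 × (1/2)^1.1653 = 2.495 × 0.44587 ≈ 1.1125 kBq.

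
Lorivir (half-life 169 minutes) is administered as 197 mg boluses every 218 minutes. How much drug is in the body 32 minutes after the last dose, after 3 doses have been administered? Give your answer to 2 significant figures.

270 mg

The 3 doses were given 468, 250, 32 minutes ago.
Total = 197·(1/2)^(468/169) + 197·(1/2)^(250/169) + 197·(1/2)^(32/169)
      = 28.896 + 70.657 + 172.77 ≈ 272.32 mg.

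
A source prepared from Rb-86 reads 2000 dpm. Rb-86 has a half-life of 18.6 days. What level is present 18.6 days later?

Elapsed time is 1 half-life (18.6/18.6).
Each half-life halves the amount: 2000 × (1/2)^1 = 2000/2 = 1000 dpm.

1000 dpm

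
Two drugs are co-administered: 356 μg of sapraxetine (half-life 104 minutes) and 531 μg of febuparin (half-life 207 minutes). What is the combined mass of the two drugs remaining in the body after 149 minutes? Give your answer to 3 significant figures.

sapraxetine: 356 × (1/2)^(149/104) = 356 × (1/2)^1.4327 ≈ 131.88 μg.
febuparin: 531 × (1/2)^(149/207) = 531 × (1/2)^0.71981 ≈ 322.41 μg.
Total = 131.88 + 322.41 ≈ 454.29 μg.

454 μg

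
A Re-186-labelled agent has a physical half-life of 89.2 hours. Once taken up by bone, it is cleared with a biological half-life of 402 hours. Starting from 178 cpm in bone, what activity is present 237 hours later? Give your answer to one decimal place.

1/t_eff = 1/t_phys + 1/t_biol = 1/89.2 + 1/402 = 0.013698 per hour.
t_eff = 89.2 × 402 / (89.2 + 402) ≈ 73.002 hours.
Remaining = 178 × (1/2)^(237/73.002) = 178 × (1/2)^3.2465 ≈ 18.755 cpm.

18.8 cpm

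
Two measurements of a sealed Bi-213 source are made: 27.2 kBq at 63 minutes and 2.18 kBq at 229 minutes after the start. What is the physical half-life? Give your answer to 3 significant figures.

45.6 minutes

Over Δt = 229 − 63 = 166 minutes, the level fell by a factor of 27.2/2.18 ≈ 12.477.
n = log₂(12.477) ≈ 3.6412 half-lives, so t½ = 166/3.6412 ≈ 45.589 minutes.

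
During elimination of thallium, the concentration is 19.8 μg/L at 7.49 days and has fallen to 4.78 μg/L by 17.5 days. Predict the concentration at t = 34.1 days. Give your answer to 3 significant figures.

0.453 μg/L

Over Δt = 17.5 − 7.49 = 10.01 days, the level fell by a factor of 19.8/4.78 ≈ 4.1423.
n = log₂(4.1423) ≈ 2.0504 half-lives, so t½ = 10.01/2.0504 ≈ 4.8819 days.
From t = 17.5 to t = 34.1: 4.78 × (1/2)^((34.1−17.5)/4.8819) ≈ 0.45273 μg/L.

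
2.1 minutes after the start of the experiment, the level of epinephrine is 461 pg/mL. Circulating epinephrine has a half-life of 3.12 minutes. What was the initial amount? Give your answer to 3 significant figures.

735 pg/mL

Number of half-lives elapsed: n = 2.1/3.12 ≈ 0.67308.
A₀ = A × 2^n = 461 × 2^0.67308 = 461 × 1.5945 ≈ 735.05 pg/mL.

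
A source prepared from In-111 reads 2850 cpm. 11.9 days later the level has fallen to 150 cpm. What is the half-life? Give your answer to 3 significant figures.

A/A₀ = 150/2850 ≈ 0.052632.
n = log₂(19) ≈ 4.2479 half-lives elapsed in 11.9 days.
t½ = 11.9/4.2479 ≈ 2.8014 days.

2.80 days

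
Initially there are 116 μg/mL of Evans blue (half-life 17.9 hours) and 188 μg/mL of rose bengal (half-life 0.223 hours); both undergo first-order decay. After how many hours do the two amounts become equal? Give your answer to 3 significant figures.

0.157 hours

Set 116·(1/2)^(t/17.9) = 188·(1/2)^(t/0.223).
Taking log₂: log₂(116/188) = t·(1/17.9 − 1/0.223).
log₂(0.61702) = -0.69661; 1/17.9 − 1/0.223 = -4.4284.
t = -0.69661 / -4.4284 ≈ 0.1573 hours.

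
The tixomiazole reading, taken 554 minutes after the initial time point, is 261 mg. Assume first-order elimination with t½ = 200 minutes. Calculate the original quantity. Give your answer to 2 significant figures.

1800 mg

Number of half-lives elapsed: n = 554/200 ≈ 2.77.
A₀ = A × 2^n = 261 × 2^2.77 = 261 × 6.8211 ≈ 1780.3 mg.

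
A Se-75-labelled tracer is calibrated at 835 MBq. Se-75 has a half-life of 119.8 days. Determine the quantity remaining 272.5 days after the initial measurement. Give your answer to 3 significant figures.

Number of half-lives: n = 272.5/119.8 ≈ 2.2746.
Remaining = 835 × (1/2)^2.2746 = 835 × 0.20667 ≈ 172.57 MBq.

173 MBq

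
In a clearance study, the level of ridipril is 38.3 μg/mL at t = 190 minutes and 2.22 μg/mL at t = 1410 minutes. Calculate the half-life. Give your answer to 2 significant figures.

Over Δt = 1410 − 190 = 1220 minutes, the level fell by a factor of 38.3/2.22 ≈ 17.252.
n = log₂(17.252) ≈ 4.1087 half-lives, so t½ = 1220/4.1087 ≈ 296.93 minutes.

300 minutes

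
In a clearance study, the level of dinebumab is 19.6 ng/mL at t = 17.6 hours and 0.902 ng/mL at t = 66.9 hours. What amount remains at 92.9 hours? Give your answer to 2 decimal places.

0.18 ng/mL

Over Δt = 66.9 − 17.6 = 49.3 hours, the level fell by a factor of 19.6/0.902 ≈ 21.729.
n = log₂(21.729) ≈ 4.4416 half-lives, so t½ = 49.3/4.4416 ≈ 11.1 hours.
From t = 66.9 to t = 92.9: 0.902 × (1/2)^((92.9−66.9)/11.1) ≈ 0.17786 ng/mL.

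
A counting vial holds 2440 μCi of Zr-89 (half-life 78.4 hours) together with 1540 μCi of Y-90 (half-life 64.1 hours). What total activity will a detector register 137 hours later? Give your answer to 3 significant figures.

Zr-89: 2440 × (1/2)^(137/78.4) = 2440 × (1/2)^1.7474 ≈ 726.7 μCi.
Y-90: 1540 × (1/2)^(137/64.1) = 1540 × (1/2)^2.1373 ≈ 350.05 μCi.
Total = 726.7 + 350.05 ≈ 1076.8 μCi.

1080 μCi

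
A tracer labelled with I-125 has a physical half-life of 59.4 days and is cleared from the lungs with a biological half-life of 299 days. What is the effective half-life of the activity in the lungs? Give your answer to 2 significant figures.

50 days

1/t_eff = 1/t_phys + 1/t_biol = 1/59.4 + 1/299 = 0.020179 per day.
t_eff = 59.4 × 299 / (59.4 + 299) ≈ 49.555 days.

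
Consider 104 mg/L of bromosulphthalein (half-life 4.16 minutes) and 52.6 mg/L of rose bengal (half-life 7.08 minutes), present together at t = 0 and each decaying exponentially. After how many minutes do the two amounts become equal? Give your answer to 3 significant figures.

Set 104·(1/2)^(t/4.16) = 52.6·(1/2)^(t/7.08).
Taking log₂: log₂(104/52.6) = t·(1/4.16 − 1/7.08).
log₂(1.9772) = 0.98345; 1/4.16 − 1/7.08 = 0.099142.
t = 0.98345 / 0.099142 ≈ 9.9196 minutes.

9.92 minutes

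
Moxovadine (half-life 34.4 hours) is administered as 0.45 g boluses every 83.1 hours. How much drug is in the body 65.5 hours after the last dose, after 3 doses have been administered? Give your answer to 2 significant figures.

0.15 g

The 3 doses were given 231.7, 148.6, 65.5 hours ago.
Total = 0.45·(1/2)^(231.7/34.4) + 0.45·(1/2)^(148.6/34.4) + 0.45·(1/2)^(65.5/34.4)
      = 0.0042231 + 0.022534 + 0.12023 ≈ 0.14699 g.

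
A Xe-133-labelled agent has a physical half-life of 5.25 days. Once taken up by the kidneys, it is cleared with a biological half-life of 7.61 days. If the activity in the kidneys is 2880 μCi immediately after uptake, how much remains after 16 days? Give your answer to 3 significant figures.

81.1 μCi

1/t_eff = 1/t_phys + 1/t_biol = 1/5.25 + 1/7.61 = 0.32188 per day.
t_eff = 5.25 × 7.61 / (5.25 + 7.61) ≈ 3.1067 days.
Remaining = 2880 × (1/2)^(16/3.1067) = 2880 × (1/2)^5.1501 ≈ 81.106 μCi.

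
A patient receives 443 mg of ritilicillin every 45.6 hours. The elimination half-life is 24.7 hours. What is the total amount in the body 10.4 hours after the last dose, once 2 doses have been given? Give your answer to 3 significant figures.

423 mg

The 2 doses were given 56, 10.4 hours ago.
Total = 443·(1/2)^(56/24.7) + 443·(1/2)^(10.4/24.7)
      = 92.025 + 330.87 ≈ 422.89 mg.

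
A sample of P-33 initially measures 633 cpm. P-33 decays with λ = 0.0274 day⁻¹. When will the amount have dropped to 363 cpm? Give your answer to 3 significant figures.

20.3 days

t½ = ln 2 / λ = 0.69315 / 0.0274 ≈ 25.297 days.
Fraction remaining = 363/633 ≈ 0.57346.
n = log₂(633/363) = ln(1.7438)/ln 2 ≈ 0.80224 half-lives.
t = n × t½ = 0.80224 × 25.297 ≈ 20.294 days.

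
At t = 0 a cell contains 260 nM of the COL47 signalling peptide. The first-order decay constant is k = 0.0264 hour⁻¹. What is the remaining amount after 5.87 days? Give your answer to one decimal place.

t½ = ln 2 / k = 0.69315 / 0.0264 ≈ 26.256 hours.
Convert the elapsed time: 5.87 days = 140.88 hours.
Number of half-lives: n = 140.88/26.256 ≈ 5.3657.
Remaining = 260 × (1/2)^5.3657 = 260 × 0.024253 ≈ 6.3057 nM.

6.3 nM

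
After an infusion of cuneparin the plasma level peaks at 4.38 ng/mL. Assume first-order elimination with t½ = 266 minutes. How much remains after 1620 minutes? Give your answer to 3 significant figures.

0.0643 ng/mL

Number of half-lives: n = 1620/266 ≈ 6.0902.
Remaining = 4.38 × (1/2)^6.0902 = 4.38 × 0.014678 ≈ 0.064289 ng/mL.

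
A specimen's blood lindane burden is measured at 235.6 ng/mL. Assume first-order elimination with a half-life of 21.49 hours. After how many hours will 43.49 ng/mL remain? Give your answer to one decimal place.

Fraction remaining = 43.49/235.6 ≈ 0.18459.
n = log₂(235.6/43.49) = ln(5.4173)/ln 2 ≈ 2.4376 half-lives.
t = n × t½ = 2.4376 × 21.49 ≈ 52.384 hours.

52.4 hours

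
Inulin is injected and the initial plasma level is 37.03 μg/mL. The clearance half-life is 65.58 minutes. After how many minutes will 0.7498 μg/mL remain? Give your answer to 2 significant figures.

370 minutes

Fraction remaining = 0.7498/37.03 ≈ 0.020248.
n = log₂(37.03/0.7498) = ln(49.387)/ln 2 ≈ 5.626 half-lives.
t = n × t½ = 5.626 × 65.58 ≈ 368.96 minutes.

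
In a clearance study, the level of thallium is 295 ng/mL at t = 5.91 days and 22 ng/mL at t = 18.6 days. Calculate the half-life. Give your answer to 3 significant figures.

Over Δt = 18.6 − 5.91 = 12.69 days, the level fell by a factor of 295/22 ≈ 13.409.
n = log₂(13.409) ≈ 3.7451 half-lives, so t½ = 12.69/3.7451 ≈ 3.3884 days.

3.39 days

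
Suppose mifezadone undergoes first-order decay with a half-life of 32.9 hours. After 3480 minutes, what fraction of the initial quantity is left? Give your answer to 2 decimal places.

0.29

3480 minutes = 58 hours.
n = 58/32.9 ≈ 1.7629 half-lives.
Fraction remaining = (1/2)^1.7629 ≈ 0.29465.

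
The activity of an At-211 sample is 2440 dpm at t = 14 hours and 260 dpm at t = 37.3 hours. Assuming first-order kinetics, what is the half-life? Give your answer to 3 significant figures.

Over Δt = 37.3 − 14 = 23.3 hours, the level fell by a factor of 2440/260 ≈ 9.3846.
n = log₂(9.3846) ≈ 3.2303 half-lives, so t½ = 23.3/3.2303 ≈ 7.213 hours.

7.21 hours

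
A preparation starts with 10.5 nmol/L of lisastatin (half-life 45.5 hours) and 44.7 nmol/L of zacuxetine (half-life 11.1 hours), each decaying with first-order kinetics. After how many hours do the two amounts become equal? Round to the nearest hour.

Set 10.5·(1/2)^(t/45.5) = 44.7·(1/2)^(t/11.1).
Taking log₂: log₂(10.5/44.7) = t·(1/45.5 − 1/11.1).
log₂(0.2349) = -2.0899; 1/45.5 − 1/11.1 = -0.068112.
t = -2.0899 / -0.068112 ≈ 30.683 hours.

31 hours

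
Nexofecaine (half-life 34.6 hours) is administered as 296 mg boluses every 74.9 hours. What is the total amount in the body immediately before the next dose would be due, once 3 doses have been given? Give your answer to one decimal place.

The 3 doses were given 224.7, 149.8, 74.9 hours ago.
Total = 296·(1/2)^(224.7/34.6) + 296·(1/2)^(149.8/34.6) + 296·(1/2)^(74.9/34.6)
      = 3.2835 + 14.723 + 66.015 ≈ 84.021 mg.

84.0 mg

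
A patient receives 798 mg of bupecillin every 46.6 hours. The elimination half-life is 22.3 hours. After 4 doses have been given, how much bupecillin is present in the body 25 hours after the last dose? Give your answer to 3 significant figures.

478 mg

The 4 doses were given 164.8, 118.2, 71.6, 25 hours ago.
Total = 798·(1/2)^(164.8/22.3) + 798·(1/2)^(118.2/22.3) + 798·(1/2)^(71.6/22.3) + 798·(1/2)^(25/22.3)
      = 4.7572 + 20.249 + 86.192 + 366.88 ≈ 478.08 mg.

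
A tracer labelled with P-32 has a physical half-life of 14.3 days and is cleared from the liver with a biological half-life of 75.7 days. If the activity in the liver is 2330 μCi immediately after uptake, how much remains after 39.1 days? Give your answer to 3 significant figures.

245 μCi

1/t_eff = 1/t_phys + 1/t_biol = 1/14.3 + 1/75.7 = 0.08314 per day.
t_eff = 14.3 × 75.7 / (14.3 + 75.7) ≈ 12.028 days.
Remaining = 2330 × (1/2)^(39.1/12.028) = 2330 × (1/2)^3.2508 ≈ 244.78 μCi.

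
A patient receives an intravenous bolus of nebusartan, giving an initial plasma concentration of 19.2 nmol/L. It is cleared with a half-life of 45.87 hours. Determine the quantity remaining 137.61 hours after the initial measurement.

Elapsed time is 3 half-lives (137.61/45.87).
Each half-life halves the amount: 19.2 × (1/2)^3 = 19.2/8 = 2.4 nmol/L.

2.4 nmol/L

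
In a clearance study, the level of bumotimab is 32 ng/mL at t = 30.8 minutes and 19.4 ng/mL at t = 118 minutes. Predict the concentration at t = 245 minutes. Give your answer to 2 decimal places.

9.36 ng/mL

Over Δt = 118 − 30.8 = 87.2 minutes, the level fell by a factor of 32/19.4 ≈ 1.6495.
n = log₂(1.6495) ≈ 0.72202 half-lives, so t½ = 87.2/0.72202 ≈ 120.77 minutes.
From t = 118 to t = 245: 19.4 × (1/2)^((245−118)/120.77) ≈ 9.3595 ng/mL.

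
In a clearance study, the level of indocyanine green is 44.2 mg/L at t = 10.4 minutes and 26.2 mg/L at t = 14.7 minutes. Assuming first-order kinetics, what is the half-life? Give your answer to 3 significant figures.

Over Δt = 14.7 − 10.4 = 4.3 minutes, the level fell by a factor of 44.2/26.2 ≈ 1.687.
n = log₂(1.687) ≈ 0.75448 half-lives, so t½ = 4.3/0.75448 ≈ 5.6993 minutes.

5.70 minutes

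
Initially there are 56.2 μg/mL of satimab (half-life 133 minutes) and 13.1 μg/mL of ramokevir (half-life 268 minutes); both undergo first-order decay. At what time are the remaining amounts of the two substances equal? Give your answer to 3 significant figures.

Set 56.2·(1/2)^(t/133) = 13.1·(1/2)^(t/268).
Taking log₂: log₂(56.2/13.1) = t·(1/133 − 1/268).
log₂(4.2901) = 2.101; 1/133 − 1/268 = 0.0037875.
t = 2.101 / 0.0037875 ≈ 554.73 minutes.

555 minutes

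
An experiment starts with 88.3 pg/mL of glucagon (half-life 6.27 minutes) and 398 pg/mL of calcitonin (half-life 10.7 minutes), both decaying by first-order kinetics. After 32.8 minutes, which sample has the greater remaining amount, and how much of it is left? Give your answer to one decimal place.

glucagon: 88.3 × (1/2)^5.2313 ≈ 2.3507 pg/mL.
calcitonin: 398 × (1/2)^3.0654 ≈ 47.544 pg/mL.
Calcitonin has more remaining, at ≈ 47.544 pg/mL.

calcitonin, 47.5 pg/mL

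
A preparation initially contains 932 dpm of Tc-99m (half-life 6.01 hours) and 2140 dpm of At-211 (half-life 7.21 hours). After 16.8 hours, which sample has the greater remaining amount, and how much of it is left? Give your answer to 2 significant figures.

Tc-99m: 932 × (1/2)^2.7953 ≈ 134.26 dpm.
At-211: 2140 × (1/2)^2.3301 ≈ 425.58 dpm.
At-211 has more remaining, at ≈ 425.58 dpm.

At-211, 430 dpm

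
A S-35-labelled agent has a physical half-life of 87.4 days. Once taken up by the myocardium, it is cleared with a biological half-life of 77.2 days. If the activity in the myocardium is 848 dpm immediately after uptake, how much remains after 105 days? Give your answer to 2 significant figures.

1/t_eff = 1/t_phys + 1/t_biol = 1/87.4 + 1/77.2 = 0.024395 per day.
t_eff = 87.4 × 77.2 / (87.4 + 77.2) ≈ 40.992 days.
Remaining = 848 × (1/2)^(105/40.992) = 848 × (1/2)^2.5615 ≈ 143.65 dpm.

140 dpm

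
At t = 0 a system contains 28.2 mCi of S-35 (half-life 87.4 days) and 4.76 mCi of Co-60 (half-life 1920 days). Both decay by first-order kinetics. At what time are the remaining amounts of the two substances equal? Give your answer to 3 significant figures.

Set 28.2·(1/2)^(t/87.4) = 4.76·(1/2)^(t/1920).
Taking log₂: log₂(28.2/4.76) = t·(1/87.4 − 1/1920).
log₂(5.9244) = 2.5667; 1/87.4 − 1/1920 = 0.010921.
t = 2.5667 / 0.010921 ≈ 235.02 days.

235 days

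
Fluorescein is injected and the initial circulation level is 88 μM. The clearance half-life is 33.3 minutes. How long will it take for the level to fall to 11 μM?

11/88 = 1/8, so 3 half-lives have elapsed.
t = 3 × 33.3 = 99.9 minutes.

99.9 minutes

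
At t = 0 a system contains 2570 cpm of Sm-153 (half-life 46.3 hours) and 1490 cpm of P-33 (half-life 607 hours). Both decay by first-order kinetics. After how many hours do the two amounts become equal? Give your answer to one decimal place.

39.4 hours

Set 2570·(1/2)^(t/46.3) = 1490·(1/2)^(t/607).
Taking log₂: log₂(2570/1490) = t·(1/46.3 − 1/607).
log₂(1.7248) = 0.78646; 1/46.3 − 1/607 = 0.019951.
t = 0.78646 / 0.019951 ≈ 39.42 hours.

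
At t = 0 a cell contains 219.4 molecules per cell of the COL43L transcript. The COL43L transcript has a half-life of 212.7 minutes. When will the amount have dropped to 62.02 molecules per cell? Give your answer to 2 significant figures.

Fraction remaining = 62.02/219.4 ≈ 0.28268.
n = log₂(219.4/62.02) = ln(3.5376)/ln 2 ≈ 1.8228 half-lives.
t = n × t½ = 1.8228 × 212.7 ≈ 387.7 minutes.

390 minutes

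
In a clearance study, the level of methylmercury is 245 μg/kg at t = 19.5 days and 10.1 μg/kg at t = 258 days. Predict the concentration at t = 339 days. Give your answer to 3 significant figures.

Over Δt = 258 − 19.5 = 238.5 days, the level fell by a factor of 245/10.1 ≈ 24.257.
n = log₂(24.257) ≈ 4.6004 half-lives, so t½ = 238.5/4.6004 ≈ 51.844 days.
From t = 258 to t = 339: 10.1 × (1/2)^((339−258)/51.844) ≈ 3.4198 μg/kg.

3.42 μg/kg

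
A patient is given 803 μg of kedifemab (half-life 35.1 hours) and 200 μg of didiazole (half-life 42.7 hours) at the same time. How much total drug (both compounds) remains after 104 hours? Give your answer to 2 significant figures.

140 μg

kedifemab: 803 × (1/2)^(104/35.1) = 803 × (1/2)^2.963 ≈ 102.99 μg.
didiazole: 200 × (1/2)^(104/42.7) = 200 × (1/2)^2.4356 ≈ 36.969 μg.
Total = 102.99 + 36.969 ≈ 139.95 μg.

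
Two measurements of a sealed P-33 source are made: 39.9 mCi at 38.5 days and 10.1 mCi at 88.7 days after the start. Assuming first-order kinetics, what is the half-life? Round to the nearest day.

Over Δt = 88.7 − 38.5 = 50.2 days, the level fell by a factor of 39.9/10.1 ≈ 3.9505.
n = log₂(3.9505) ≈ 1.982 half-lives, so t½ = 50.2/1.982 ≈ 25.328 days.

25 days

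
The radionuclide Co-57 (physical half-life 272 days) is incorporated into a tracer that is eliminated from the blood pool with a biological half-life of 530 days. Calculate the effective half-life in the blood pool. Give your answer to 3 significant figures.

1/t_eff = 1/t_phys + 1/t_biol = 1/272 + 1/530 = 0.0055633 per day.
t_eff = 272 × 530 / (272 + 530) ≈ 179.75 days.

180 days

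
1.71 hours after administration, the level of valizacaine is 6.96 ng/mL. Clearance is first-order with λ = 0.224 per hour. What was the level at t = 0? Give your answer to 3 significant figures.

t½ = ln 2 / λ = 0.69315 / 0.224 ≈ 3.0944 hours.
Number of half-lives elapsed: n = 1.71/3.0944 ≈ 0.55261.
A₀ = A × 2^n = 6.96 × 2^0.55261 = 6.96 × 1.4667 ≈ 10.208 ng/mL.

10.2 ng/mL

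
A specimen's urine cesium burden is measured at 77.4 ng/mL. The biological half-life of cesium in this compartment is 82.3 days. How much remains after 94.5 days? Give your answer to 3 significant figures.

34.9 ng/mL

Number of half-lives: n = 94.5/82.3 ≈ 1.1482.
Remaining = 77.4 × (1/2)^1.1482 = 77.4 × 0.45118 ≈ 34.921 ng/mL.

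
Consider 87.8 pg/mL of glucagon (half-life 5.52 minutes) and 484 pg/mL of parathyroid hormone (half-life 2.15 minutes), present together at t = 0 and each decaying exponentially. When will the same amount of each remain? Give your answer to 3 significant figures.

8.67 minutes

Set 87.8·(1/2)^(t/5.52) = 484·(1/2)^(t/2.15).
Taking log₂: log₂(87.8/484) = t·(1/5.52 − 1/2.15).
log₂(0.1814) = -2.4627; 1/5.52 − 1/2.15 = -0.28396.
t = -2.4627 / -0.28396 ≈ 8.6728 minutes.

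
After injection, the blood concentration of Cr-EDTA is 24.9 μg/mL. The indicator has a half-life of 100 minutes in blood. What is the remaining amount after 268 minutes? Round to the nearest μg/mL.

Number of half-lives: n = 268/100 ≈ 2.68.
Remaining = 24.9 × (1/2)^2.68 = 24.9 × 0.15604 ≈ 3.8854 μg/mL.

4 μg/mL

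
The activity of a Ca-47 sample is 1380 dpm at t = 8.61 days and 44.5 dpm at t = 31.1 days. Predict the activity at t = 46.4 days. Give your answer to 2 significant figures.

4.3 dpm

Over Δt = 31.1 − 8.61 = 22.49 days, the level fell by a factor of 1380/44.5 ≈ 31.011.
n = log₂(31.011) ≈ 4.9547 half-lives, so t½ = 22.49/4.9547 ≈ 4.5391 days.
From t = 31.1 to t = 46.4: 44.5 × (1/2)^((46.4−31.1)/4.5391) ≈ 4.3021 dpm.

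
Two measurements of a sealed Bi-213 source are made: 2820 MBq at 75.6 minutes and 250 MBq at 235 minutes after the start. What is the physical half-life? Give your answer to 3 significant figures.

Over Δt = 235 − 75.6 = 159.4 minutes, the level fell by a factor of 2820/250 ≈ 11.28.
n = log₂(11.28) ≈ 3.4957 half-lives, so t½ = 159.4/3.4957 ≈ 45.599 minutes.

45.6 minutes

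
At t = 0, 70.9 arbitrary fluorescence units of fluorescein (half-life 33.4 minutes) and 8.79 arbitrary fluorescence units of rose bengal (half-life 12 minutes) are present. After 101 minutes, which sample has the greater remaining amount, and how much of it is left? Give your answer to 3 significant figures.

fluorescein: 70.9 × (1/2)^3.024 ≈ 8.7166 arbitrary fluorescence units.
rose bengal: 8.79 × (1/2)^8.4167 ≈ 0.025723 arbitrary fluorescence units.
Fluorescein has more remaining, at ≈ 8.7166 arbitrary fluorescence units.

fluorescein, 8.72 arbitrary fluorescence units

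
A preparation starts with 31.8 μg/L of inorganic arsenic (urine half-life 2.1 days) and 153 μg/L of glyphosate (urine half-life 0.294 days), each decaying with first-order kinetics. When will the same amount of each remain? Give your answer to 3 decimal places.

0.775 days

Set 31.8·(1/2)^(t/2.1) = 153·(1/2)^(t/0.294).
Taking log₂: log₂(31.8/153) = t·(1/2.1 − 1/0.294).
log₂(0.20784) = -2.2664; 1/2.1 − 1/0.294 = -2.9252.
t = -2.2664 / -2.9252 ≈ 0.7748 days.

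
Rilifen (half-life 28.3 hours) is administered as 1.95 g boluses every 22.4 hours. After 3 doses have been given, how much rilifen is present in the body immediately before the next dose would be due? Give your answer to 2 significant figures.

The 3 doses were given 67.2, 44.8, 22.4 hours ago.
Total = 1.95·(1/2)^(67.2/28.3) + 1.95·(1/2)^(44.8/28.3) + 1.95·(1/2)^(22.4/28.3)
      = 0.37603 + 0.65087 + 1.1266 ≈ 2.1535 g.

2.2 g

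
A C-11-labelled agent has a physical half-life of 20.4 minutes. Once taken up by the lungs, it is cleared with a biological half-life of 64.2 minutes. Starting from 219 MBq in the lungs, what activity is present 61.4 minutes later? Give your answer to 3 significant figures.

1/t_eff = 1/t_phys + 1/t_biol = 1/20.4 + 1/64.2 = 0.064596 per minute.
t_eff = 20.4 × 64.2 / (20.4 + 64.2) ≈ 15.481 minutes.
Remaining = 219 × (1/2)^(61.4/15.481) = 219 × (1/2)^3.9662 ≈ 14.012 MBq.

14.0 MBq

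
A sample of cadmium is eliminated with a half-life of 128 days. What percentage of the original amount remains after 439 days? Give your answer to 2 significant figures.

9.3%

n = 439/128 ≈ 3.4297 half-lives.
Fraction remaining = (1/2)^3.4297 ≈ 0.092803, i.e. 9.2803%.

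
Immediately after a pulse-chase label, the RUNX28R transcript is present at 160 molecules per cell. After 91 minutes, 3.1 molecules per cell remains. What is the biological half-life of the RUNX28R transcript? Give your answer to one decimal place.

16.0 minutes

A/A₀ = 3.1/160 ≈ 0.019375.
n = log₂(51.613) ≈ 5.6897 half-lives elapsed in 91 minutes.
t½ = 91/5.6897 ≈ 15.994 minutes.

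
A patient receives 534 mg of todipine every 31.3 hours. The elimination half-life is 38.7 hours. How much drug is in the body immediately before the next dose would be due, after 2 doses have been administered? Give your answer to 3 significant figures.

479 mg

The 2 doses were given 62.6, 31.3 hours ago.
Total = 534·(1/2)^(62.6/38.7) + 534·(1/2)^(31.3/38.7)
      = 174.02 + 304.84 ≈ 478.86 mg.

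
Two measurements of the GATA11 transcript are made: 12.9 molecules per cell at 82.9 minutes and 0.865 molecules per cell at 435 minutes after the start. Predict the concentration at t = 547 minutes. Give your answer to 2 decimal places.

0.37 molecules per cell

Over Δt = 435 − 82.9 = 352.1 minutes, the level fell by a factor of 12.9/0.865 ≈ 14.913.
n = log₂(14.913) ≈ 3.8985 half-lives, so t½ = 352.1/3.8985 ≈ 90.316 minutes.
From t = 435 to t = 547: 0.865 × (1/2)^((547−435)/90.316) ≈ 0.36619 molecules per cell.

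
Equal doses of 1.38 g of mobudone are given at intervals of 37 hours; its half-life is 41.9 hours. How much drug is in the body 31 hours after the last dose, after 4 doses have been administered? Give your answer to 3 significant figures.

The 4 doses were given 142, 105, 68, 31 hours ago.
Total = 1.38·(1/2)^(142/41.9) + 1.38·(1/2)^(105/41.9) + 1.38·(1/2)^(68/41.9) + 1.38·(1/2)^(31/41.9)
      = 0.13173 + 0.24295 + 0.44806 + 0.82634 ≈ 1.6491 g.

1.65 g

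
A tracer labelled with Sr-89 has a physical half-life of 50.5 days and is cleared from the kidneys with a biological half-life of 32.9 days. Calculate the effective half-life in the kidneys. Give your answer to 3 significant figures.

1/t_eff = 1/t_phys + 1/t_biol = 1/50.5 + 1/32.9 = 0.050197 per day.
t_eff = 50.5 × 32.9 / (50.5 + 32.9) ≈ 19.921 days.

19.9 days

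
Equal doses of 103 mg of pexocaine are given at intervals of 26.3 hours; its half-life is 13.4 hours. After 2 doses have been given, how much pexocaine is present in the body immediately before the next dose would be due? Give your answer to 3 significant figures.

The 2 doses were given 52.6, 26.3 hours ago.
Total = 103·(1/2)^(52.6/13.4) + 103·(1/2)^(26.3/13.4)
      = 6.7793 + 26.425 ≈ 33.204 mg.

33.2 mg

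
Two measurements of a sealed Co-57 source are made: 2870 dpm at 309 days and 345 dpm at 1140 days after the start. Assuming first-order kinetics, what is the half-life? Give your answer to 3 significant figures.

272 days

Over Δt = 1140 − 309 = 831 days, the level fell by a factor of 2870/345 ≈ 8.3188.
n = log₂(8.3188) ≈ 3.0564 half-lives, so t½ = 831/3.0564 ≈ 271.89 days.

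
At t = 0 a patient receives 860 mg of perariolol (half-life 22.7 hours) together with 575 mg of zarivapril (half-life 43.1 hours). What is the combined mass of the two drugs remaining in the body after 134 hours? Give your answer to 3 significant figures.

81.0 mg

perariolol: 860 × (1/2)^(134/22.7) = 860 × (1/2)^5.9031 ≈ 14.371 mg.
zarivapril: 575 × (1/2)^(134/43.1) = 575 × (1/2)^3.109 ≈ 66.642 mg.
Total = 14.371 + 66.642 ≈ 81.014 mg.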